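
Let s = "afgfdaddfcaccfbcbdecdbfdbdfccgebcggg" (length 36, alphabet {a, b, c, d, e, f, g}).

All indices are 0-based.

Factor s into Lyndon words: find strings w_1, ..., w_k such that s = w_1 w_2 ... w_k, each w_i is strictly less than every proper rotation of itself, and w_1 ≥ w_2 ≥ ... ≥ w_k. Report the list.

emit factor 1: 'afgfd' (i=0, period=5)
emit factor 2: 'addfc' (i=5, period=5)
emit factor 3: 'accfbcbdecdbfdbdfccgebcggg' (i=10, period=26)

["afgfd", "addfc", "accfbcbdecdbfdbdfccgebcggg"]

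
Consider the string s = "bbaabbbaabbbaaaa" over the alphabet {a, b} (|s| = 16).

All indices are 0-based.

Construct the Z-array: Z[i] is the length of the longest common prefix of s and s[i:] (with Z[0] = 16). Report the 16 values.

[16, 1, 0, 0, 2, 9, 1, 0, 0, 2, 4, 1, 0, 0, 0, 0]

Z[0]=16
i=1: fresh scan; Z[1]=1 extend→box=[1,2)
i=2: fresh scan; Z[2]=0
i=3: fresh scan; Z[3]=0
i=4: fresh scan; Z[4]=2 extend→box=[4,6)
i=5: min(r-i=1, Z[1]=1)=1; Z[5]=9 extend→box=[5,14)
i=6: min(r-i=8, Z[1]=1)=1; Z[6]=1
i=7: min(r-i=7, Z[2]=0)=0; Z[7]=0
i=8: min(r-i=6, Z[3]=0)=0; Z[8]=0
i=9: min(r-i=5, Z[4]=2)=2; Z[9]=2
i=10: min(r-i=4, Z[5]=9)=4; Z[10]=4
i=11: min(r-i=3, Z[6]=1)=1; Z[11]=1
i=12: min(r-i=2, Z[7]=0)=0; Z[12]=0
i=13: min(r-i=1, Z[8]=0)=0; Z[13]=0
i=14: fresh scan; Z[14]=0
i=15: fresh scan; Z[15]=0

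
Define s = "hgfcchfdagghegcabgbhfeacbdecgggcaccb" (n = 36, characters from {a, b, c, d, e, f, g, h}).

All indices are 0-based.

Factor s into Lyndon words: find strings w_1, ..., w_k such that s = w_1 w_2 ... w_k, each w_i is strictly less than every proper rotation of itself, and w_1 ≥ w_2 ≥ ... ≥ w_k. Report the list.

["h", "g", "f", "cchfd", "agghegc", "abgbhfeacbdecgggcaccb"]

emit factor 1: 'h' (i=0, period=1)
emit factor 2: 'g' (i=1, period=1)
emit factor 3: 'f' (i=2, period=1)
emit factor 4: 'cchfd' (i=3, period=5)
emit factor 5: 'agghegc' (i=8, period=7)
emit factor 6: 'abgbhfeacbdecgggcaccb' (i=15, period=21)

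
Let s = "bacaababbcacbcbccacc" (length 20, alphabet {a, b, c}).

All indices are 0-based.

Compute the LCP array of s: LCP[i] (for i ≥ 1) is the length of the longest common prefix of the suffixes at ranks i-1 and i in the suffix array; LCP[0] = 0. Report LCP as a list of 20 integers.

rank→(start, suffix):
  0 → (3, 'aababbcacbcbccacc')
  1 → (4, 'ababbcacbcbccacc')
  2 → (6, 'abbcacbcbccacc')
  3 → (1, 'acaababbcacbcbccacc')
  4 → (10, 'acbcbccacc')
  5 → (17, 'acc')
  6 → (5, 'babbcacbcbccacc')
  7 → (0, 'bacaababbcacbcbccacc')
  8 → (7, 'bbcacbcbccacc')
  9 → (8, 'bcacbcbccacc')
  10 → (12, 'bcbccacc')
  11 → (14, 'bccacc')
  12 → (19, 'c')
  13 → (2, 'caababbcacbcbccacc')
  14 → (9, 'cacbcbccacc')
  15 → (16, 'cacc')
  16 → (11, 'cbcbccacc')
  17 → (13, 'cbccacc')
  18 → (18, 'cc')
  19 → (15, 'ccacc')

SA = [3, 4, 6, 1, 10, 17, 5, 0, 7, 8, 12, 14, 19, 2, 9, 16, 11, 13, 18, 15]
i: (SA[i-1],SA[i]) lcp shared
  1: (3,4) 1 'a'
  2: (4,6) 2 'ab'
  3: (6,1) 1 'a'
  4: (1,10) 2 'ac'
  5: (10,17) 2 'ac'
  6: (17,5) 0 ''
  7: (5,0) 2 'ba'
  8: (0,7) 1 'b'
  9: (7,8) 1 'b'
  10: (8,12) 2 'bc'
  11: (12,14) 2 'bc'
  12: (14,19) 0 ''
  13: (19,2) 1 'c'
  14: (2,9) 2 'ca'
  15: (9,16) 3 'cac'
  16: (16,11) 1 'c'
  17: (11,13) 3 'cbc'
  18: (13,18) 1 'c'
  19: (18,15) 2 'cc'

[0, 1, 2, 1, 2, 2, 0, 2, 1, 1, 2, 2, 0, 1, 2, 3, 1, 3, 1, 2]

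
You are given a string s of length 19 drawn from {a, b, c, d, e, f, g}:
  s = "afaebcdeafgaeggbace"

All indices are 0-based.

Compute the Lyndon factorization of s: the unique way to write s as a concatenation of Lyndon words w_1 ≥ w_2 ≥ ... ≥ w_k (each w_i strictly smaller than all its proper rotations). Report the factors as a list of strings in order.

["af", "aebcdeafgaeggb", "ace"]

emit factor 1: 'af' (i=0, period=2)
emit factor 2: 'aebcdeafgaeggb' (i=2, period=14)
emit factor 3: 'ace' (i=16, period=3)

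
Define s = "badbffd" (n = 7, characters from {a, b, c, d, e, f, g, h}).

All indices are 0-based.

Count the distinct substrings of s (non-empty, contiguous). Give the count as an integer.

sorted suffixes:
  #0 SA[0]=1  'adbffd'
  #1 SA[1]=0  'badbffd'
  #2 SA[2]=3  'bffd'
  #3 SA[3]=6  'd'
  #4 SA[4]=2  'dbffd'
  #5 SA[5]=5  'fd'
  #6 SA[6]=4  'ffd'

SA = [1, 0, 3, 6, 2, 5, 4]
[i] adj suffixes → lcp
  [1] 1/0 → 0 ('')
  [2] 0/3 → 1 ('b')
  [3] 3/6 → 0 ('')
  [4] 6/2 → 1 ('d')
  [5] 2/5 → 0 ('')
  [6] 5/4 → 1 ('f')

n(n+1)/2 = 7·8/2 = 28
Σ LCP = 0 + 0 + 1 + 0 + 1 + 0 + 1 = 3
distinct = 28 − 3 = 25

25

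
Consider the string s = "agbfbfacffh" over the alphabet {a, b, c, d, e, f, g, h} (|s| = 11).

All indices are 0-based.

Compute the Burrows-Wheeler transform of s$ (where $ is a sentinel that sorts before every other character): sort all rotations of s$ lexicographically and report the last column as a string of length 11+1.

rank  rotation      last
    0  $agbfbfacffh  h
    1  acffh$agbfbf  f
    2  agbfbfacffh$  $
    3  bfacffh$agbf  f
    4  bfbfacffh$ag  g
    5  cffh$agbfbfa  a
    6  facffh$agbfb  b
    7  fbfacffh$agb  b
    8  ffh$agbfbfac  c
    9  fh$agbfbfacf  f
   10  gbfbfacffh$a  a
   11  h$agbfbfacff  f

hf$fgabbcfaf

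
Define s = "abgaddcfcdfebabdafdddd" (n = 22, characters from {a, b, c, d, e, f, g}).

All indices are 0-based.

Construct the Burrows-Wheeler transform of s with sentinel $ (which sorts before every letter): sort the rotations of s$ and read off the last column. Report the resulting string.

db$gdeaafddbddadfcfcadb

rank  rotation                 last
    0  $abgaddcfcdfebabdafdddd  d
    1  abdafdddd$abgaddcfcdfeb  b
    2  abgaddcfcdfebabdafdddd$  $
    3  addcfcdfebabdafdddd$abg  g
    4  afdddd$abgaddcfcdfebabd  d
    5  babdafdddd$abgaddcfcdfe  e
    6  bdafdddd$abgaddcfcdfeba  a
    7  bgaddcfcdfebabdafdddd$a  a
    8  cdfebabdafdddd$abgaddcf  f
    9  cfcdfebabdafdddd$abgadd  d
   10  d$abgaddcfcdfebabdafddd  d
   11  dafdddd$abgaddcfcdfebab  b
   12  dcfcdfebabdafdddd$abgad  d
   13  dd$abgaddcfcdfebabdafdd  d
   14  ddcfcdfebabdafdddd$abga  a
   15  ddd$abgaddcfcdfebabdafd  d
   16  dddd$abgaddcfcdfebabdaf  f
   17  dfebabdafdddd$abgaddcfc  c
   18  ebabdafdddd$abgaddcfcdf  f
   19  fcdfebabdafdddd$abgaddc  c
   20  fdddd$abgaddcfcdfebabda  a
   21  febabdafdddd$abgaddcfcd  d
   22  gaddcfcdfebabdafdddd$ab  b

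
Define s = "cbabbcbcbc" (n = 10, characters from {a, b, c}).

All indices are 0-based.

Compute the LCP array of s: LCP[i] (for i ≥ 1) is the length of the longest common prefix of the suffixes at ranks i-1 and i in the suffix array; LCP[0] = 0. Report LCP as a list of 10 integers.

[0, 0, 1, 1, 2, 4, 0, 1, 2, 3]

rank→(start, suffix):
  0 → (2, 'abbcbcbc')
  1 → (1, 'babbcbcbc')
  2 → (3, 'bbcbcbc')
  3 → (8, 'bc')
  4 → (6, 'bcbc')
  5 → (4, 'bcbcbc')
  6 → (9, 'c')
  7 → (0, 'cbabbcbcbc')
  8 → (7, 'cbc')
  9 → (5, 'cbcbc')

SA = [2, 1, 3, 8, 6, 4, 9, 0, 7, 5]
rank  pair      lcp
   1  s[2:],s[1:]  0  ''
   2  s[1:],s[3:]  1  'b'
   3  s[3:],s[8:]  1  'b'
   4  s[8:],s[6:]  2  'bc'
   5  s[6:],s[4:]  4  'bcbc'
   6  s[4:],s[9:]  0  ''
   7  s[9:],s[0:]  1  'c'
   8  s[0:],s[7:]  2  'cb'
   9  s[7:],s[5:]  3  'cbc'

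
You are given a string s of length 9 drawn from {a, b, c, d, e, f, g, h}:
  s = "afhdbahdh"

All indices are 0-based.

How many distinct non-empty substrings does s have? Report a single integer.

rank | idx | suffix
   0 |   0 | afhdbahdh
   1 |   5 | ahdh
   2 |   4 | bahdh
   3 |   3 | dbahdh
   4 |   7 | dh
   5 |   1 | fhdbahdh
   6 |   8 | h
   7 |   2 | hdbahdh
   8 |   6 | hdh

SA = [0, 5, 4, 3, 7, 1, 8, 2, 6]
rank  pair      lcp
   1  s[0:],s[5:]  1  'a'
   2  s[5:],s[4:]  0  ''
   3  s[4:],s[3:]  0  ''
   4  s[3:],s[7:]  1  'd'
   5  s[7:],s[1:]  0  ''
   6  s[1:],s[8:]  0  ''
   7  s[8:],s[2:]  1  'h'
   8  s[2:],s[6:]  2  'hd'

n(n+1)/2 = 9·10/2 = 45
Σ LCP = 0 + 1 + 0 + 0 + 1 + 0 + 0 + 1 + 2 = 5
distinct = 45 − 5 = 40

40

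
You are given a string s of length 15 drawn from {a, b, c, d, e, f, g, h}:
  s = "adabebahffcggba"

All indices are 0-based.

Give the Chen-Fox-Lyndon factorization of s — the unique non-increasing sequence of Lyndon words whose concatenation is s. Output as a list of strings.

["ad", "abebahffcggb", "a"]

emit factor 1: 'ad' (i=0, period=2)
emit factor 2: 'abebahffcggb' (i=2, period=12)
emit factor 3: 'a' (i=14, period=1)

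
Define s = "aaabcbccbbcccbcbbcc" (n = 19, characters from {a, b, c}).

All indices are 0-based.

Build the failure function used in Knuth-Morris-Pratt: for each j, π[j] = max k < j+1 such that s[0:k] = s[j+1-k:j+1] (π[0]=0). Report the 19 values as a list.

π[0] = 0
j=1 s[j]='a': π[1]=1 (border 'a')
j=2 s[j]='a': π[2]=2 (border 'aa')
j=3 s[j]='b': k: 2→1→0; π[3]=0 (border '')
j=4 s[j]='c': π[4]=0 (border '')
j=5 s[j]='b': π[5]=0 (border '')
j=6 s[j]='c': π[6]=0 (border '')
j=7 s[j]='c': π[7]=0 (border '')
j=8 s[j]='b': π[8]=0 (border '')
j=9 s[j]='b': π[9]=0 (border '')
j=10 s[j]='c': π[10]=0 (border '')
j=11 s[j]='c': π[11]=0 (border '')
j=12 s[j]='c': π[12]=0 (border '')
j=13 s[j]='b': π[13]=0 (border '')
j=14 s[j]='c': π[14]=0 (border '')
j=15 s[j]='b': π[15]=0 (border '')
j=16 s[j]='b': π[16]=0 (border '')
j=17 s[j]='c': π[17]=0 (border '')
j=18 s[j]='c': π[18]=0 (border '')

[0, 1, 2, 0, 0, 0, 0, 0, 0, 0, 0, 0, 0, 0, 0, 0, 0, 0, 0]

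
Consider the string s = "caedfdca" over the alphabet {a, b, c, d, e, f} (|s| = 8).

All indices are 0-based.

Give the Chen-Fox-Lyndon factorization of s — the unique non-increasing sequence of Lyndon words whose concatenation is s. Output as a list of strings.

emit factor 1: 'c' (i=0, period=1)
emit factor 2: 'aedfdc' (i=1, period=6)
emit factor 3: 'a' (i=7, period=1)

["c", "aedfdc", "a"]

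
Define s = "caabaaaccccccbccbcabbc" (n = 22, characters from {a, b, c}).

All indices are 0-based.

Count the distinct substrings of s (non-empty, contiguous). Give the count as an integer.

213

rank | idx | suffix
   0 |   4 | aaaccccccbccbcabbc
   1 |   1 | aabaaaccccccbccbcabbc
   2 |   5 | aaccccccbccbcabbc
   3 |   2 | abaaaccccccbccbcabbc
   4 |  18 | abbc
   5 |   6 | accccccbccbcabbc
   6 |   3 | baaaccccccbccbcabbc
   7 |  19 | bbc
   8 |  20 | bc
   9 |  16 | bcabbc
  10 |  13 | bccbcabbc
  11 |  21 | c
  12 |   0 | caabaaaccccccbccbcabbc
  13 |  17 | cabbc
  14 |  15 | cbcabbc
  15 |  12 | cbccbcabbc
  16 |  14 | ccbcabbc
  17 |  11 | ccbccbcabbc
  18 |  10 | cccbccbcabbc
  19 |   9 | ccccbccbcabbc
  20 |   8 | cccccbccbcabbc
  21 |   7 | ccccccbccbcabbc

SA = [4, 1, 5, 2, 18, 6, 3, 19, 20, 16, 13, 21, 0, 17, 15, 12, 14, 11, 10, 9, 8, 7]
i: (SA[i-1],SA[i]) lcp shared
  1: (4,1) 2 'aa'
  2: (1,5) 2 'aa'
  3: (5,2) 1 'a'
  4: (2,18) 2 'ab'
  5: (18,6) 1 'a'
  6: (6,3) 0 ''
  7: (3,19) 1 'b'
  8: (19,20) 1 'b'
  9: (20,16) 2 'bc'
  10: (16,13) 2 'bc'
  11: (13,21) 0 ''
  12: (21,0) 1 'c'
  13: (0,17) 2 'ca'
  14: (17,15) 1 'c'
  15: (15,12) 3 'cbc'
  16: (12,14) 1 'c'
  17: (14,11) 4 'ccbc'
  18: (11,10) 2 'cc'
  19: (10,9) 3 'ccc'
  20: (9,8) 4 'cccc'
  21: (8,7) 5 'ccccc'

n(n+1)/2 = 22·23/2 = 253
Σ LCP = 0 + 2 + 2 + 1 + 2 + 1 + 0 + 1 + 1 + 2 + 2 + 0 + 1 + 2 + 1 + 3 + 1 + 4 + 2 + 3 + 4 + 5 = 40
distinct = 253 − 40 = 213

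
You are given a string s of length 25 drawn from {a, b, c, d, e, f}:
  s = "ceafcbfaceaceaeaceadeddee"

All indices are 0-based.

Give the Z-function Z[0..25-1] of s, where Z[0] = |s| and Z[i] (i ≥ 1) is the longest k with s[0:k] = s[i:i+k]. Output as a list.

[25, 0, 0, 0, 1, 0, 0, 0, 3, 0, 0, 3, 0, 0, 0, 0, 3, 0, 0, 0, 0, 0, 0, 0, 0]

Z[0]=25
i=1: fresh scan; Z[1]=0
i=2: fresh scan; Z[2]=0
i=3: fresh scan; Z[3]=0
i=4: fresh scan; Z[4]=1 scan→box=[4,5)
i=5: fresh scan; Z[5]=0
i=6: fresh scan; Z[6]=0
i=7: fresh scan; Z[7]=0
i=8: fresh scan; Z[8]=3 scan→box=[8,11)
i=9: min(r-i=2, Z[1]=0)=0; Z[9]=0
i=10: min(r-i=1, Z[2]=0)=0; Z[10]=0
i=11: fresh scan; Z[11]=3 scan→box=[11,14)
i=12: min(r-i=2, Z[1]=0)=0; Z[12]=0
i=13: min(r-i=1, Z[2]=0)=0; Z[13]=0
i=14: fresh scan; Z[14]=0
i=15: fresh scan; Z[15]=0
i=16: fresh scan; Z[16]=3 scan→box=[16,19)
i=17: min(r-i=2, Z[1]=0)=0; Z[17]=0
i=18: min(r-i=1, Z[2]=0)=0; Z[18]=0
i=19: fresh scan; Z[19]=0
i=20: fresh scan; Z[20]=0
i=21: fresh scan; Z[21]=0
i=22: fresh scan; Z[22]=0
i=23: fresh scan; Z[23]=0
i=24: fresh scan; Z[24]=0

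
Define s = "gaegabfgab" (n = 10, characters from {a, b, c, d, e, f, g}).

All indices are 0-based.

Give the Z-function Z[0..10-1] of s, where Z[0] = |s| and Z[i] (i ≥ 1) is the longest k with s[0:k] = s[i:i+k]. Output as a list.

Z[0]=10
i=1: i≥r, start 0; Z[1]=0
i=2: i≥r, start 0; Z[2]=0
i=3: i≥r, start 0; Z[3]=2 scan→box=[3,5)
i=4: min(r-i=1, Z[1]=0)=0; Z[4]=0
i=5: i≥r, start 0; Z[5]=0
i=6: i≥r, start 0; Z[6]=0
i=7: i≥r, start 0; Z[7]=2 scan→box=[7,9)
i=8: min(r-i=1, Z[1]=0)=0; Z[8]=0
i=9: i≥r, start 0; Z[9]=0

[10, 0, 0, 2, 0, 0, 0, 2, 0, 0]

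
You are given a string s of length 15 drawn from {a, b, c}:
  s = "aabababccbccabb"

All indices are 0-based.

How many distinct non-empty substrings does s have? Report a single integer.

rank | idx | suffix
   0 |   0 | aabababccbccabb
   1 |   1 | abababccbccabb
   2 |   3 | ababccbccabb
   3 |  12 | abb
   4 |   5 | abccbccabb
   5 |  14 | b
   6 |   2 | bababccbccabb
   7 |   4 | babccbccabb
   8 |  13 | bb
   9 |   9 | bccabb
  10 |   6 | bccbccabb
  11 |  11 | cabb
  12 |   8 | cbccabb
  13 |  10 | ccabb
  14 |   7 | ccbccabb

SA = [0, 1, 3, 12, 5, 14, 2, 4, 13, 9, 6, 11, 8, 10, 7]
[i] adj suffixes → lcp
  [1] 0/1 → 1 ('a')
  [2] 1/3 → 4 ('abab')
  [3] 3/12 → 2 ('ab')
  [4] 12/5 → 2 ('ab')
  [5] 5/14 → 0 ('')
  [6] 14/2 → 1 ('b')
  [7] 2/4 → 3 ('bab')
  [8] 4/13 → 1 ('b')
  [9] 13/9 → 1 ('b')
  [10] 9/6 → 3 ('bcc')
  [11] 6/11 → 0 ('')
  [12] 11/8 → 1 ('c')
  [13] 8/10 → 1 ('c')
  [14] 10/7 → 2 ('cc')

n(n+1)/2 = 15·16/2 = 120
Σ LCP = 0 + 1 + 4 + 2 + 2 + 0 + 1 + 3 + 1 + 1 + 3 + 0 + 1 + 1 + 2 = 22
distinct = 120 − 22 = 98

98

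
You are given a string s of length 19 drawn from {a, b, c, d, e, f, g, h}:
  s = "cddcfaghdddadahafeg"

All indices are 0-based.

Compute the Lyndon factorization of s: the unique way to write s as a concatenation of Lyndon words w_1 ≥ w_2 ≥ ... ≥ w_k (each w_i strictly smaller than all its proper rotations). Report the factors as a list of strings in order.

emit factor 1: 'cddcf' (i=0, period=5)
emit factor 2: 'aghddd' (i=5, period=6)
emit factor 3: 'adahafeg' (i=11, period=8)

["cddcf", "aghddd", "adahafeg"]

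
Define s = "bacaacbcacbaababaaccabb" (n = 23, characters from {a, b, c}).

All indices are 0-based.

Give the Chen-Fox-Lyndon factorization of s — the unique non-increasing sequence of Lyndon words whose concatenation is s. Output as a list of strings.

emit factor 1: 'b' (i=0, period=1)
emit factor 2: 'ac' (i=1, period=2)
emit factor 3: 'aacbcacb' (i=3, period=8)
emit factor 4: 'aababaaccabb' (i=11, period=12)

["b", "ac", "aacbcacb", "aababaaccabb"]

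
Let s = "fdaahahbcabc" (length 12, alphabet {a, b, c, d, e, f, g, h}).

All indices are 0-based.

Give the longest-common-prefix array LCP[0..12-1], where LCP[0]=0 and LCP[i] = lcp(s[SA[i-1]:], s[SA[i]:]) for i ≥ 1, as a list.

sorted suffixes:
  #0 SA[0]=2  'aahahbcabc'
  #1 SA[1]=9  'abc'
  #2 SA[2]=3  'ahahbcabc'
  #3 SA[3]=5  'ahbcabc'
  #4 SA[4]=10  'bc'
  #5 SA[5]=7  'bcabc'
  #6 SA[6]=11  'c'
  #7 SA[7]=8  'cabc'
  #8 SA[8]=1  'daahahbcabc'
  #9 SA[9]=0  'fdaahahbcabc'
  #10 SA[10]=4  'hahbcabc'
  #11 SA[11]=6  'hbcabc'

SA = [2, 9, 3, 5, 10, 7, 11, 8, 1, 0, 4, 6]
i: (SA[i-1],SA[i]) lcp shared
  1: (2,9) 1 'a'
  2: (9,3) 1 'a'
  3: (3,5) 2 'ah'
  4: (5,10) 0 ''
  5: (10,7) 2 'bc'
  6: (7,11) 0 ''
  7: (11,8) 1 'c'
  8: (8,1) 0 ''
  9: (1,0) 0 ''
  10: (0,4) 0 ''
  11: (4,6) 1 'h'

[0, 1, 1, 2, 0, 2, 0, 1, 0, 0, 0, 1]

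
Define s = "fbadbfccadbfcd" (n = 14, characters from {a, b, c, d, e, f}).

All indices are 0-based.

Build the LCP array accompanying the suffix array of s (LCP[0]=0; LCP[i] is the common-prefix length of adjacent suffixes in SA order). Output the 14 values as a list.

[0, 5, 0, 1, 3, 0, 1, 1, 0, 1, 4, 0, 1, 2]

sorted suffixes:
  #0 SA[0]=2  'adbfccadbfcd'
  #1 SA[1]=8  'adbfcd'
  #2 SA[2]=1  'badbfccadbfcd'
  #3 SA[3]=4  'bfccadbfcd'
  #4 SA[4]=10  'bfcd'
  #5 SA[5]=7  'cadbfcd'
  #6 SA[6]=6  'ccadbfcd'
  #7 SA[7]=12  'cd'
  #8 SA[8]=13  'd'
  #9 SA[9]=3  'dbfccadbfcd'
  #10 SA[10]=9  'dbfcd'
  #11 SA[11]=0  'fbadbfccadbfcd'
  #12 SA[12]=5  'fccadbfcd'
  #13 SA[13]=11  'fcd'

SA = [2, 8, 1, 4, 10, 7, 6, 12, 13, 3, 9, 0, 5, 11]
i: (SA[i-1],SA[i]) lcp shared
  1: (2,8) 5 'adbfc'
  2: (8,1) 0 ''
  3: (1,4) 1 'b'
  4: (4,10) 3 'bfc'
  5: (10,7) 0 ''
  6: (7,6) 1 'c'
  7: (6,12) 1 'c'
  8: (12,13) 0 ''
  9: (13,3) 1 'd'
  10: (3,9) 4 'dbfc'
  11: (9,0) 0 ''
  12: (0,5) 1 'f'
  13: (5,11) 2 'fc'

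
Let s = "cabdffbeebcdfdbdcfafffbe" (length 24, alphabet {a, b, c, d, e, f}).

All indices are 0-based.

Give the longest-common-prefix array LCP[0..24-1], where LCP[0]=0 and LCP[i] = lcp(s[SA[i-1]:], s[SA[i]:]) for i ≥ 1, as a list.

[0, 1, 0, 1, 2, 1, 2, 0, 1, 1, 0, 1, 1, 2, 0, 1, 1, 0, 1, 3, 1, 1, 4, 2]

rank→(start, suffix):
  0 → (1, 'abdffbeebcdfdbdcfafffbe')
  1 → (18, 'afffbe')
  2 → (9, 'bcdfdbdcfafffbe')
  3 → (14, 'bdcfafffbe')
  4 → (2, 'bdffbeebcdfdbdcfafffbe')
  5 → (22, 'be')
  6 → (6, 'beebcdfdbdcfafffbe')
  7 → (0, 'cabdffbeebcdfdbdcfafffbe')
  8 → (10, 'cdfdbdcfafffbe')
  9 → (16, 'cfafffbe')
  10 → (13, 'dbdcfafffbe')
  11 → (15, 'dcfafffbe')
  12 → (11, 'dfdbdcfafffbe')
  13 → (3, 'dffbeebcdfdbdcfafffbe')
  14 → (23, 'e')
  15 → (8, 'ebcdfdbdcfafffbe')
  16 → (7, 'eebcdfdbdcfafffbe')
  17 → (17, 'fafffbe')
  18 → (21, 'fbe')
  19 → (5, 'fbeebcdfdbdcfafffbe')
  20 → (12, 'fdbdcfafffbe')
  21 → (20, 'ffbe')
  22 → (4, 'ffbeebcdfdbdcfafffbe')
  23 → (19, 'fffbe')

SA = [1, 18, 9, 14, 2, 22, 6, 0, 10, 16, 13, 15, 11, 3, 23, 8, 7, 17, 21, 5, 12, 20, 4, 19]
i: (SA[i-1],SA[i]) lcp shared
  1: (1,18) 1 'a'
  2: (18,9) 0 ''
  3: (9,14) 1 'b'
  4: (14,2) 2 'bd'
  5: (2,22) 1 'b'
  6: (22,6) 2 'be'
  7: (6,0) 0 ''
  8: (0,10) 1 'c'
  9: (10,16) 1 'c'
  10: (16,13) 0 ''
  11: (13,15) 1 'd'
  12: (15,11) 1 'd'
  13: (11,3) 2 'df'
  14: (3,23) 0 ''
  15: (23,8) 1 'e'
  16: (8,7) 1 'e'
  17: (7,17) 0 ''
  18: (17,21) 1 'f'
  19: (21,5) 3 'fbe'
  20: (5,12) 1 'f'
  21: (12,20) 1 'f'
  22: (20,4) 4 'ffbe'
  23: (4,19) 2 'ff'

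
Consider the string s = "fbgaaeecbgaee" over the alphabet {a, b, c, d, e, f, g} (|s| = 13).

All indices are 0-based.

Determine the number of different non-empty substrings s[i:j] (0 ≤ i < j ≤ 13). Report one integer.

sorted suffixes:
  #0 SA[0]=3  'aaeecbgaee'
  #1 SA[1]=10  'aee'
  #2 SA[2]=4  'aeecbgaee'
  #3 SA[3]=1  'bgaaeecbgaee'
  #4 SA[4]=8  'bgaee'
  #5 SA[5]=7  'cbgaee'
  #6 SA[6]=12  'e'
  #7 SA[7]=6  'ecbgaee'
  #8 SA[8]=11  'ee'
  #9 SA[9]=5  'eecbgaee'
  #10 SA[10]=0  'fbgaaeecbgaee'
  #11 SA[11]=2  'gaaeecbgaee'
  #12 SA[12]=9  'gaee'

SA = [3, 10, 4, 1, 8, 7, 12, 6, 11, 5, 0, 2, 9]
rank  pair      lcp
   1  s[3:],s[10:]  1  'a'
   2  s[10:],s[4:]  3  'aee'
   3  s[4:],s[1:]  0  ''
   4  s[1:],s[8:]  3  'bga'
   5  s[8:],s[7:]  0  ''
   6  s[7:],s[12:]  0  ''
   7  s[12:],s[6:]  1  'e'
   8  s[6:],s[11:]  1  'e'
   9  s[11:],s[5:]  2  'ee'
  10  s[5:],s[0:]  0  ''
  11  s[0:],s[2:]  0  ''
  12  s[2:],s[9:]  2  'ga'

n(n+1)/2 = 13·14/2 = 91
Σ LCP = 0 + 1 + 3 + 0 + 3 + 0 + 0 + 1 + 1 + 2 + 0 + 0 + 2 = 13
distinct = 91 − 13 = 78

78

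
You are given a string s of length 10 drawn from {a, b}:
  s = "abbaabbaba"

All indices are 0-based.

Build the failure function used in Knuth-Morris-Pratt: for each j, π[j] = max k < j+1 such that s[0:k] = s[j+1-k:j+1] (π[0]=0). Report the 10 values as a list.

π[0] = 0
j=1 s[j]='b': π[1]=0 (border '')
j=2 s[j]='b': π[2]=0 (border '')
j=3 s[j]='a': π[3]=1 (border 'a')
j=4 s[j]='a': k: 1→0; π[4]=1 (border 'a')
j=5 s[j]='b': π[5]=2 (border 'ab')
j=6 s[j]='b': π[6]=3 (border 'abb')
j=7 s[j]='a': π[7]=4 (border 'abba')
j=8 s[j]='b': k: 4→1; π[8]=2 (border 'ab')
j=9 s[j]='a': k: 2→0; π[9]=1 (border 'a')

[0, 0, 0, 1, 1, 2, 3, 4, 2, 1]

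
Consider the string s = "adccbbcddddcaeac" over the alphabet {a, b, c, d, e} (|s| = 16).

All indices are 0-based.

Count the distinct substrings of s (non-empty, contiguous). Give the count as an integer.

rank | idx | suffix
   0 |  14 | ac
   1 |   0 | adccbbcddddcaeac
   2 |  12 | aeac
   3 |   4 | bbcddddcaeac
   4 |   5 | bcddddcaeac
   5 |  15 | c
   6 |  11 | caeac
   7 |   3 | cbbcddddcaeac
   8 |   2 | ccbbcddddcaeac
   9 |   6 | cddddcaeac
  10 |  10 | dcaeac
  11 |   1 | dccbbcddddcaeac
  12 |   9 | ddcaeac
  13 |   8 | dddcaeac
  14 |   7 | ddddcaeac
  15 |  13 | eac

SA = [14, 0, 12, 4, 5, 15, 11, 3, 2, 6, 10, 1, 9, 8, 7, 13]
i: (SA[i-1],SA[i]) lcp shared
  1: (14,0) 1 'a'
  2: (0,12) 1 'a'
  3: (12,4) 0 ''
  4: (4,5) 1 'b'
  5: (5,15) 0 ''
  6: (15,11) 1 'c'
  7: (11,3) 1 'c'
  8: (3,2) 1 'c'
  9: (2,6) 1 'c'
  10: (6,10) 0 ''
  11: (10,1) 2 'dc'
  12: (1,9) 1 'd'
  13: (9,8) 2 'dd'
  14: (8,7) 3 'ddd'
  15: (7,13) 0 ''

n(n+1)/2 = 16·17/2 = 136
Σ LCP = 0 + 1 + 1 + 0 + 1 + 0 + 1 + 1 + 1 + 1 + 0 + 2 + 1 + 2 + 3 + 0 = 15
distinct = 136 − 15 = 121

121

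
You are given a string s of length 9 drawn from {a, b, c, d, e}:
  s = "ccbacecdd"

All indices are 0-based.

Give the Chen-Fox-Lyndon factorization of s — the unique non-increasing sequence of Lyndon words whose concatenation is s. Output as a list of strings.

emit factor 1: 'c' (i=0, period=1)
emit factor 2: 'c' (i=1, period=1)
emit factor 3: 'b' (i=2, period=1)
emit factor 4: 'acecdd' (i=3, period=6)

["c", "c", "b", "acecdd"]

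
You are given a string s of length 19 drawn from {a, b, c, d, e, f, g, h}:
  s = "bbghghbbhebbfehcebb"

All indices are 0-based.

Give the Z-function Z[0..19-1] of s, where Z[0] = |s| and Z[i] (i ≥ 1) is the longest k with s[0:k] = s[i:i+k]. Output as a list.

Z[0]=19
i=1: outside box; Z[1]=1 grow→box=[1,2)
i=2: outside box; Z[2]=0
i=3: outside box; Z[3]=0
i=4: outside box; Z[4]=0
i=5: outside box; Z[5]=0
i=6: outside box; Z[6]=2 grow→box=[6,8)
i=7: min(r-i=1, Z[1]=1)=1; Z[7]=1
i=8: outside box; Z[8]=0
i=9: outside box; Z[9]=0
i=10: outside box; Z[10]=2 grow→box=[10,12)
i=11: min(r-i=1, Z[1]=1)=1; Z[11]=1
i=12: outside box; Z[12]=0
i=13: outside box; Z[13]=0
i=14: outside box; Z[14]=0
i=15: outside box; Z[15]=0
i=16: outside box; Z[16]=0
i=17: outside box; Z[17]=2 grow→box=[17,19)
i=18: min(r-i=1, Z[1]=1)=1; Z[18]=1

[19, 1, 0, 0, 0, 0, 2, 1, 0, 0, 2, 1, 0, 0, 0, 0, 0, 2, 1]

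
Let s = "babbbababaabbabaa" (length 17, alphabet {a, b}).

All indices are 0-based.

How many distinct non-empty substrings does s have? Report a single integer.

112

rank | idx | suffix
   0 |  16 | a
   1 |  15 | aa
   2 |   9 | aabbabaa
   3 |  13 | abaa
   4 |   7 | abaabbabaa
   5 |   5 | ababaabbabaa
   6 |  10 | abbabaa
   7 |   1 | abbbababaabbabaa
   8 |  14 | baa
   9 |   8 | baabbabaa
  10 |  12 | babaa
  11 |   6 | babaabbabaa
  12 |   4 | bababaabbabaa
  13 |   0 | babbbababaabbabaa
  14 |  11 | bbabaa
  15 |   3 | bbababaabbabaa
  16 |   2 | bbbababaabbabaa

SA = [16, 15, 9, 13, 7, 5, 10, 1, 14, 8, 12, 6, 4, 0, 11, 3, 2]
[i] adj suffixes → lcp
  [1] 16/15 → 1 ('a')
  [2] 15/9 → 2 ('aa')
  [3] 9/13 → 1 ('a')
  [4] 13/7 → 4 ('abaa')
  [5] 7/5 → 3 ('aba')
  [6] 5/10 → 2 ('ab')
  [7] 10/1 → 3 ('abb')
  [8] 1/14 → 0 ('')
  [9] 14/8 → 3 ('baa')
  [10] 8/12 → 2 ('ba')
  [11] 12/6 → 5 ('babaa')
  [12] 6/4 → 4 ('baba')
  [13] 4/0 → 3 ('bab')
  [14] 0/11 → 1 ('b')
  [15] 11/3 → 5 ('bbaba')
  [16] 3/2 → 2 ('bb')

n(n+1)/2 = 17·18/2 = 153
Σ LCP = 0 + 1 + 2 + 1 + 4 + 3 + 2 + 3 + 0 + 3 + 2 + 5 + 4 + 3 + 1 + 5 + 2 = 41
distinct = 153 − 41 = 112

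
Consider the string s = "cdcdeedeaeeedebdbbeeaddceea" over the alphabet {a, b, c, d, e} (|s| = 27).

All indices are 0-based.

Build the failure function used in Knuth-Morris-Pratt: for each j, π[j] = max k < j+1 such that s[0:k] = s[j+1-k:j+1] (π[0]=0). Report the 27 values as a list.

[0, 0, 1, 2, 0, 0, 0, 0, 0, 0, 0, 0, 0, 0, 0, 0, 0, 0, 0, 0, 0, 0, 0, 1, 0, 0, 0]

π[0] = 0
j=1 s[j]='d': π[1]=0 (border '')
j=2 s[j]='c': π[2]=1 (border 'c')
j=3 s[j]='d': π[3]=2 (border 'cd')
j=4 s[j]='e': k: 2→0; π[4]=0 (border '')
j=5 s[j]='e': π[5]=0 (border '')
j=6 s[j]='d': π[6]=0 (border '')
j=7 s[j]='e': π[7]=0 (border '')
j=8 s[j]='a': π[8]=0 (border '')
j=9 s[j]='e': π[9]=0 (border '')
j=10 s[j]='e': π[10]=0 (border '')
j=11 s[j]='e': π[11]=0 (border '')
j=12 s[j]='d': π[12]=0 (border '')
j=13 s[j]='e': π[13]=0 (border '')
j=14 s[j]='b': π[14]=0 (border '')
j=15 s[j]='d': π[15]=0 (border '')
j=16 s[j]='b': π[16]=0 (border '')
j=17 s[j]='b': π[17]=0 (border '')
j=18 s[j]='e': π[18]=0 (border '')
j=19 s[j]='e': π[19]=0 (border '')
j=20 s[j]='a': π[20]=0 (border '')
j=21 s[j]='d': π[21]=0 (border '')
j=22 s[j]='d': π[22]=0 (border '')
j=23 s[j]='c': π[23]=1 (border 'c')
j=24 s[j]='e': k: 1→0; π[24]=0 (border '')
j=25 s[j]='e': π[25]=0 (border '')
j=26 s[j]='a': π[26]=0 (border '')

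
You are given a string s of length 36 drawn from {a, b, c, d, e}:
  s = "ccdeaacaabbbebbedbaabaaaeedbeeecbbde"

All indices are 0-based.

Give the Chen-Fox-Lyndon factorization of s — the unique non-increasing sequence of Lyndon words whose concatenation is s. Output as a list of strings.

["ccde", "aac", "aabbbebbedb", "aab", "aaaeedbeeecbbde"]

emit factor 1: 'ccde' (i=0, period=4)
emit factor 2: 'aac' (i=4, period=3)
emit factor 3: 'aabbbebbedb' (i=7, period=11)
emit factor 4: 'aab' (i=18, period=3)
emit factor 5: 'aaaeedbeeecbbde' (i=21, period=15)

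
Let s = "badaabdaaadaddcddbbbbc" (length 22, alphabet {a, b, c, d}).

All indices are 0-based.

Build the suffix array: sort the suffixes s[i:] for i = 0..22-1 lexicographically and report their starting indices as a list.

rank→(start, suffix):
  0 → (7, 'aaadaddcddbbbbc')
  1 → (3, 'aabdaaadaddcddbbbbc')
  2 → (8, 'aadaddcddbbbbc')
  3 → (4, 'abdaaadaddcddbbbbc')
  4 → (1, 'adaabdaaadaddcddbbbbc')
  5 → (9, 'adaddcddbbbbc')
  6 → (11, 'addcddbbbbc')
  7 → (0, 'badaabdaaadaddcddbbbbc')
  8 → (17, 'bbbbc')
  9 → (18, 'bbbc')
  10 → (19, 'bbc')
  11 → (20, 'bc')
  12 → (5, 'bdaaadaddcddbbbbc')
  13 → (21, 'c')
  14 → (14, 'cddbbbbc')
  15 → (6, 'daaadaddcddbbbbc')
  16 → (2, 'daabdaaadaddcddbbbbc')
  17 → (10, 'daddcddbbbbc')
  18 → (16, 'dbbbbc')
  19 → (13, 'dcddbbbbc')
  20 → (15, 'ddbbbbc')
  21 → (12, 'ddcddbbbbc')

[7, 3, 8, 4, 1, 9, 11, 0, 17, 18, 19, 20, 5, 21, 14, 6, 2, 10, 16, 13, 15, 12]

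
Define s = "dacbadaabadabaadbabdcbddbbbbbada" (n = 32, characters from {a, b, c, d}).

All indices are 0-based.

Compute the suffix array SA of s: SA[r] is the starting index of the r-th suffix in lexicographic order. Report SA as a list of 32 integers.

rank→(start, suffix):
  0 → (31, 'a')
  1 → (6, 'aabadabaadbabdcbddbbbbbada')
  2 → (13, 'aadbabdcbddbbbbbada')
  3 → (11, 'abaadbabdcbddbbbbbada')
  4 → (7, 'abadabaadbabdcbddbbbbbada')
  5 → (17, 'abdcbddbbbbbada')
  6 → (1, 'acbadaabadabaadbabdcbddbbbbbada')
  7 → (29, 'ada')
  8 → (4, 'adaabadabaadbabdcbddbbbbbada')
  9 → (9, 'adabaadbabdcbddbbbbbada')
  10 → (14, 'adbabdcbddbbbbbada')
  11 → (12, 'baadbabdcbddbbbbbada')
  12 → (16, 'babdcbddbbbbbada')
  13 → (28, 'bada')
  14 → (3, 'badaabadabaadbabdcbddbbbbbada')
  15 → (8, 'badabaadbabdcbddbbbbbada')
  16 → (27, 'bbada')
  17 → (26, 'bbbada')
  18 → (25, 'bbbbada')
  19 → (24, 'bbbbbada')
  20 → (18, 'bdcbddbbbbbada')
  21 → (21, 'bddbbbbbada')
  22 → (2, 'cbadaabadabaadbabdcbddbbbbbada')
  23 → (20, 'cbddbbbbbada')
  24 → (30, 'da')
  25 → (5, 'daabadabaadbabdcbddbbbbbada')
  26 → (10, 'dabaadbabdcbddbbbbbada')
  27 → (0, 'dacbadaabadabaadbabdcbddbbbbbada')
  28 → (15, 'dbabdcbddbbbbbada')
  29 → (23, 'dbbbbbada')
  30 → (19, 'dcbddbbbbbada')
  31 → (22, 'ddbbbbbada')

[31, 6, 13, 11, 7, 17, 1, 29, 4, 9, 14, 12, 16, 28, 3, 8, 27, 26, 25, 24, 18, 21, 2, 20, 30, 5, 10, 0, 15, 23, 19, 22]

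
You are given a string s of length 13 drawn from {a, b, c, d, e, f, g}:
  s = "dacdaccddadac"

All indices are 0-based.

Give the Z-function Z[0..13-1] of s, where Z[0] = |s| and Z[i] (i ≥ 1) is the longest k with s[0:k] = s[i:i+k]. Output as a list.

Z[0]=13
i=1: fresh scan; Z[1]=0
i=2: fresh scan; Z[2]=0
i=3: fresh scan; Z[3]=3 scan→box=[3,6)
i=4: min(r-i=2, Z[1]=0)=0; Z[4]=0
i=5: min(r-i=1, Z[2]=0)=0; Z[5]=0
i=6: fresh scan; Z[6]=0
i=7: fresh scan; Z[7]=1 scan→box=[7,8)
i=8: fresh scan; Z[8]=2 scan→box=[8,10)
i=9: min(r-i=1, Z[1]=0)=0; Z[9]=0
i=10: fresh scan; Z[10]=3 scan→box=[10,13)
i=11: min(r-i=2, Z[1]=0)=0; Z[11]=0
i=12: min(r-i=1, Z[2]=0)=0; Z[12]=0

[13, 0, 0, 3, 0, 0, 0, 1, 2, 0, 3, 0, 0]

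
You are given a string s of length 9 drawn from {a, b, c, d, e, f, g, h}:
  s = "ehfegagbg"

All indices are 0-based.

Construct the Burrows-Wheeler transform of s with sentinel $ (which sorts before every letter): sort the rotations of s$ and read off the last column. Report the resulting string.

gggf$hbeae

rank  rotation    last
    0  $ehfegagbg  g
    1  agbg$ehfeg  g
    2  bg$ehfegag  g
    3  egagbg$ehf  f
    4  ehfegagbg$  $
    5  fegagbg$eh  h
    6  g$ehfegagb  b
    7  gagbg$ehfe  e
    8  gbg$ehfega  a
    9  hfegagbg$e  e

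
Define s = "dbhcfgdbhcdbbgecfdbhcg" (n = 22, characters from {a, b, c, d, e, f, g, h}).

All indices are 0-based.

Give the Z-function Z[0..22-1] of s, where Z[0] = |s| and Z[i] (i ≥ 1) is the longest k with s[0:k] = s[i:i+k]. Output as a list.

[22, 0, 0, 0, 0, 0, 4, 0, 0, 0, 2, 0, 0, 0, 0, 0, 0, 4, 0, 0, 0, 0]

Z[0]=22
i=1: fresh scan; Z[1]=0
i=2: fresh scan; Z[2]=0
i=3: fresh scan; Z[3]=0
i=4: fresh scan; Z[4]=0
i=5: fresh scan; Z[5]=0
i=6: fresh scan; Z[6]=4 extend→box=[6,10)
i=7: min(r-i=3, Z[1]=0)=0; Z[7]=0
i=8: min(r-i=2, Z[2]=0)=0; Z[8]=0
i=9: min(r-i=1, Z[3]=0)=0; Z[9]=0
i=10: fresh scan; Z[10]=2 extend→box=[10,12)
i=11: min(r-i=1, Z[1]=0)=0; Z[11]=0
i=12: fresh scan; Z[12]=0
i=13: fresh scan; Z[13]=0
i=14: fresh scan; Z[14]=0
i=15: fresh scan; Z[15]=0
i=16: fresh scan; Z[16]=0
i=17: fresh scan; Z[17]=4 extend→box=[17,21)
i=18: min(r-i=3, Z[1]=0)=0; Z[18]=0
i=19: min(r-i=2, Z[2]=0)=0; Z[19]=0
i=20: min(r-i=1, Z[3]=0)=0; Z[20]=0
i=21: fresh scan; Z[21]=0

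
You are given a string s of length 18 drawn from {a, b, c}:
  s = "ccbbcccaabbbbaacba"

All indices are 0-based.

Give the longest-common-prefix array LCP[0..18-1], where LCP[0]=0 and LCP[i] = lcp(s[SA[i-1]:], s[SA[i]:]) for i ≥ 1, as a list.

[0, 1, 2, 1, 1, 0, 2, 1, 2, 3, 2, 1, 0, 1, 2, 1, 2, 2]

sorted suffixes:
  #0 SA[0]=17  'a'
  #1 SA[1]=7  'aabbbbaacba'
  #2 SA[2]=13  'aacba'
  #3 SA[3]=8  'abbbbaacba'
  #4 SA[4]=14  'acba'
  #5 SA[5]=16  'ba'
  #6 SA[6]=12  'baacba'
  #7 SA[7]=11  'bbaacba'
  #8 SA[8]=10  'bbbaacba'
  #9 SA[9]=9  'bbbbaacba'
  #10 SA[10]=2  'bbcccaabbbbaacba'
  #11 SA[11]=3  'bcccaabbbbaacba'
  #12 SA[12]=6  'caabbbbaacba'
  #13 SA[13]=15  'cba'
  #14 SA[14]=1  'cbbcccaabbbbaacba'
  #15 SA[15]=5  'ccaabbbbaacba'
  #16 SA[16]=0  'ccbbcccaabbbbaacba'
  #17 SA[17]=4  'cccaabbbbaacba'

SA = [17, 7, 13, 8, 14, 16, 12, 11, 10, 9, 2, 3, 6, 15, 1, 5, 0, 4]
[i] adj suffixes → lcp
  [1] 17/7 → 1 ('a')
  [2] 7/13 → 2 ('aa')
  [3] 13/8 → 1 ('a')
  [4] 8/14 → 1 ('a')
  [5] 14/16 → 0 ('')
  [6] 16/12 → 2 ('ba')
  [7] 12/11 → 1 ('b')
  [8] 11/10 → 2 ('bb')
  [9] 10/9 → 3 ('bbb')
  [10] 9/2 → 2 ('bb')
  [11] 2/3 → 1 ('b')
  [12] 3/6 → 0 ('')
  [13] 6/15 → 1 ('c')
  [14] 15/1 → 2 ('cb')
  [15] 1/5 → 1 ('c')
  [16] 5/0 → 2 ('cc')
  [17] 0/4 → 2 ('cc')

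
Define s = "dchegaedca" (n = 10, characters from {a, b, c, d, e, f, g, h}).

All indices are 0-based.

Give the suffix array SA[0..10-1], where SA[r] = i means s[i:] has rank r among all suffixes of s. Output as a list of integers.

[9, 5, 8, 1, 7, 0, 6, 3, 4, 2]

rank | idx | suffix
   0 |   9 | a
   1 |   5 | aedca
   2 |   8 | ca
   3 |   1 | chegaedca
   4 |   7 | dca
   5 |   0 | dchegaedca
   6 |   6 | edca
   7 |   3 | egaedca
   8 |   4 | gaedca
   9 |   2 | hegaedca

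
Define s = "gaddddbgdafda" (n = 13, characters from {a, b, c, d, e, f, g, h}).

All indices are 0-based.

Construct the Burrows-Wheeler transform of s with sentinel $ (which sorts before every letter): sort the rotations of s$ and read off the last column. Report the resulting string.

adgddfgdddaa$b

rank  rotation        last
    0  $gaddddbgdafda  a
    1  a$gaddddbgdafd  d
    2  addddbgdafda$g  g
    3  afda$gaddddbgd  d
    4  bgdafda$gadddd  d
    5  da$gaddddbgdaf  f
    6  dafda$gaddddbg  g
    7  dbgdafda$gaddd  d
    8  ddbgdafda$gadd  d
    9  dddbgdafda$gad  d
   10  ddddbgdafda$ga  a
   11  fda$gaddddbgda  a
   12  gaddddbgdafda$  $
   13  gdafda$gaddddb  b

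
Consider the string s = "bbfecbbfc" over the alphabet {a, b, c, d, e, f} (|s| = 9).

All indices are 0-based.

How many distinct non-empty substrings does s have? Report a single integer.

37

rank | idx | suffix
   0 |   5 | bbfc
   1 |   0 | bbfecbbfc
   2 |   6 | bfc
   3 |   1 | bfecbbfc
   4 |   8 | c
   5 |   4 | cbbfc
   6 |   3 | ecbbfc
   7 |   7 | fc
   8 |   2 | fecbbfc

SA = [5, 0, 6, 1, 8, 4, 3, 7, 2]
rank  pair      lcp
   1  s[5:],s[0:]  3  'bbf'
   2  s[0:],s[6:]  1  'b'
   3  s[6:],s[1:]  2  'bf'
   4  s[1:],s[8:]  0  ''
   5  s[8:],s[4:]  1  'c'
   6  s[4:],s[3:]  0  ''
   7  s[3:],s[7:]  0  ''
   8  s[7:],s[2:]  1  'f'

n(n+1)/2 = 9·10/2 = 45
Σ LCP = 0 + 3 + 1 + 2 + 0 + 1 + 0 + 0 + 1 = 8
distinct = 45 − 8 = 37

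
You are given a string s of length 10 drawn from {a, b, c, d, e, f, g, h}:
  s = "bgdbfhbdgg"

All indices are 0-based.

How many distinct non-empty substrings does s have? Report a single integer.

rank | idx | suffix
   0 |   6 | bdgg
   1 |   3 | bfhbdgg
   2 |   0 | bgdbfhbdgg
   3 |   2 | dbfhbdgg
   4 |   7 | dgg
   5 |   4 | fhbdgg
   6 |   9 | g
   7 |   1 | gdbfhbdgg
   8 |   8 | gg
   9 |   5 | hbdgg

SA = [6, 3, 0, 2, 7, 4, 9, 1, 8, 5]
i: (SA[i-1],SA[i]) lcp shared
  1: (6,3) 1 'b'
  2: (3,0) 1 'b'
  3: (0,2) 0 ''
  4: (2,7) 1 'd'
  5: (7,4) 0 ''
  6: (4,9) 0 ''
  7: (9,1) 1 'g'
  8: (1,8) 1 'g'
  9: (8,5) 0 ''

n(n+1)/2 = 10·11/2 = 55
Σ LCP = 0 + 1 + 1 + 0 + 1 + 0 + 0 + 1 + 1 + 0 = 5
distinct = 55 − 5 = 50

50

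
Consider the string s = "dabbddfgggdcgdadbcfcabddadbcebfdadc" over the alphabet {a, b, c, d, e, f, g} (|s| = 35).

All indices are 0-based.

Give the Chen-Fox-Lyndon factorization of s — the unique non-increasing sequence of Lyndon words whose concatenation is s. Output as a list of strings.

["d", "abbddfgggdcgdadbcfcabddadbcebfdadc"]

emit factor 1: 'd' (i=0, period=1)
emit factor 2: 'abbddfgggdcgdadbcfcabddadbcebfdadc' (i=1, period=34)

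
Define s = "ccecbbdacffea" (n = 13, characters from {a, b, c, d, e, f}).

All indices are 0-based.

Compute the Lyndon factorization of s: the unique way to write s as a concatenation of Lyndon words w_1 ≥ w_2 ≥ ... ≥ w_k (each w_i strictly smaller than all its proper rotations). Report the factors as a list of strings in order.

emit factor 1: 'cce' (i=0, period=3)
emit factor 2: 'c' (i=3, period=1)
emit factor 3: 'bbd' (i=4, period=3)
emit factor 4: 'acffe' (i=7, period=5)
emit factor 5: 'a' (i=12, period=1)

["cce", "c", "bbd", "acffe", "a"]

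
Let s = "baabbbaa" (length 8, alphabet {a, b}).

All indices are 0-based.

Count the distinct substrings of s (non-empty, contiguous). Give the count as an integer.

sorted suffixes:
  #0 SA[0]=7  'a'
  #1 SA[1]=6  'aa'
  #2 SA[2]=1  'aabbbaa'
  #3 SA[3]=2  'abbbaa'
  #4 SA[4]=5  'baa'
  #5 SA[5]=0  'baabbbaa'
  #6 SA[6]=4  'bbaa'
  #7 SA[7]=3  'bbbaa'

SA = [7, 6, 1, 2, 5, 0, 4, 3]
i: (SA[i-1],SA[i]) lcp shared
  1: (7,6) 1 'a'
  2: (6,1) 2 'aa'
  3: (1,2) 1 'a'
  4: (2,5) 0 ''
  5: (5,0) 3 'baa'
  6: (0,4) 1 'b'
  7: (4,3) 2 'bb'

n(n+1)/2 = 8·9/2 = 36
Σ LCP = 0 + 1 + 2 + 1 + 0 + 3 + 1 + 2 = 10
distinct = 36 − 10 = 26

26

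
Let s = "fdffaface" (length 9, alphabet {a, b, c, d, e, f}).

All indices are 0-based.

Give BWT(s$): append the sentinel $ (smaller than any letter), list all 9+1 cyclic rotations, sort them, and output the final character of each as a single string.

effafcaf$d

rank  rotation    last
    0  $fdffaface  e
    1  ace$fdffaf  f
    2  aface$fdff  f
    3  ce$fdffafa  a
    4  dffaface$f  f
    5  e$fdffafac  c
    6  face$fdffa  a
    7  faface$fdf  f
    8  fdffaface$  $
    9  ffaface$fd  d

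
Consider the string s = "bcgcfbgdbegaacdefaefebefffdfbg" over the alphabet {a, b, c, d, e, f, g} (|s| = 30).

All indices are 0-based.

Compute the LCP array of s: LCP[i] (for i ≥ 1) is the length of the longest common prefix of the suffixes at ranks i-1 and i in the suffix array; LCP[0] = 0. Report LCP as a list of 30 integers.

rank→(start, suffix):
  0 → (11, 'aacdefaefebefffdfbg')
  1 → (12, 'acdefaefebefffdfbg')
  2 → (17, 'aefebefffdfbg')
  3 → (0, 'bcgcfbgdbegaacdefaefebefffdfbg')
  4 → (21, 'befffdfbg')
  5 → (8, 'begaacdefaefebefffdfbg')
  6 → (28, 'bg')
  7 → (5, 'bgdbegaacdefaefebefffdfbg')
  8 → (13, 'cdefaefebefffdfbg')
  9 → (3, 'cfbgdbegaacdefaefebefffdfbg')
  10 → (1, 'cgcfbgdbegaacdefaefebefffdfbg')
  11 → (7, 'dbegaacdefaefebefffdfbg')
  12 → (14, 'defaefebefffdfbg')
  13 → (26, 'dfbg')
  14 → (20, 'ebefffdfbg')
  15 → (15, 'efaefebefffdfbg')
  16 → (18, 'efebefffdfbg')
  17 → (22, 'efffdfbg')
  18 → (9, 'egaacdefaefebefffdfbg')
  19 → (16, 'faefebefffdfbg')
  20 → (27, 'fbg')
  21 → (4, 'fbgdbegaacdefaefebefffdfbg')
  22 → (25, 'fdfbg')
  23 → (19, 'febefffdfbg')
  24 → (24, 'ffdfbg')
  25 → (23, 'fffdfbg')
  26 → (29, 'g')
  27 → (10, 'gaacdefaefebefffdfbg')
  28 → (2, 'gcfbgdbegaacdefaefebefffdfbg')
  29 → (6, 'gdbegaacdefaefebefffdfbg')

SA = [11, 12, 17, 0, 21, 8, 28, 5, 13, 3, 1, 7, 14, 26, 20, 15, 18, 22, 9, 16, 27, 4, 25, 19, 24, 23, 29, 10, 2, 6]
[i] adj suffixes → lcp
  [1] 11/12 → 1 ('a')
  [2] 12/17 → 1 ('a')
  [3] 17/0 → 0 ('')
  [4] 0/21 → 1 ('b')
  [5] 21/8 → 2 ('be')
  [6] 8/28 → 1 ('b')
  [7] 28/5 → 2 ('bg')
  [8] 5/13 → 0 ('')
  [9] 13/3 → 1 ('c')
  [10] 3/1 → 1 ('c')
  [11] 1/7 → 0 ('')
  [12] 7/14 → 1 ('d')
  [13] 14/26 → 1 ('d')
  [14] 26/20 → 0 ('')
  [15] 20/15 → 1 ('e')
  [16] 15/18 → 2 ('ef')
  [17] 18/22 → 2 ('ef')
  [18] 22/9 → 1 ('e')
  [19] 9/16 → 0 ('')
  [20] 16/27 → 1 ('f')
  [21] 27/4 → 3 ('fbg')
  [22] 4/25 → 1 ('f')
  [23] 25/19 → 1 ('f')
  [24] 19/24 → 1 ('f')
  [25] 24/23 → 2 ('ff')
  [26] 23/29 → 0 ('')
  [27] 29/10 → 1 ('g')
  [28] 10/2 → 1 ('g')
  [29] 2/6 → 1 ('g')

[0, 1, 1, 0, 1, 2, 1, 2, 0, 1, 1, 0, 1, 1, 0, 1, 2, 2, 1, 0, 1, 3, 1, 1, 1, 2, 0, 1, 1, 1]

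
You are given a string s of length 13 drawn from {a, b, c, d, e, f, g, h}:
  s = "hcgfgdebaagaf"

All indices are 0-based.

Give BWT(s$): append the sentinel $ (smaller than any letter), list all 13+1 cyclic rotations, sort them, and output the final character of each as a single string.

fbgaehgdagafc$

rank  rotation        last
    0  $hcgfgdebaagaf  f
    1  aagaf$hcgfgdeb  b
    2  af$hcgfgdebaag  g
    3  agaf$hcgfgdeba  a
    4  baagaf$hcgfgde  e
    5  cgfgdebaagaf$h  h
    6  debaagaf$hcgfg  g
    7  ebaagaf$hcgfgd  d
    8  f$hcgfgdebaaga  a
    9  fgdebaagaf$hcg  g
   10  gaf$hcgfgdebaa  a
   11  gdebaagaf$hcgf  f
   12  gfgdebaagaf$hc  c
   13  hcgfgdebaagaf$  $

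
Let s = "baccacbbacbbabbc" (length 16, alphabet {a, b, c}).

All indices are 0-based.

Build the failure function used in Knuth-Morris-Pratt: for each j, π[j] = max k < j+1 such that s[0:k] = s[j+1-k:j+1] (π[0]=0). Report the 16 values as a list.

[0, 0, 0, 0, 0, 0, 1, 1, 2, 3, 1, 1, 2, 1, 1, 0]

π[0] = 0
j=1 s[j]='a': π[1]=0 (border '')
j=2 s[j]='c': π[2]=0 (border '')
j=3 s[j]='c': π[3]=0 (border '')
j=4 s[j]='a': π[4]=0 (border '')
j=5 s[j]='c': π[5]=0 (border '')
j=6 s[j]='b': π[6]=1 (border 'b')
j=7 s[j]='b': k: 1→0; π[7]=1 (border 'b')
j=8 s[j]='a': π[8]=2 (border 'ba')
j=9 s[j]='c': π[9]=3 (border 'bac')
j=10 s[j]='b': k: 3→0; π[10]=1 (border 'b')
j=11 s[j]='b': k: 1→0; π[11]=1 (border 'b')
j=12 s[j]='a': π[12]=2 (border 'ba')
j=13 s[j]='b': k: 2→0; π[13]=1 (border 'b')
j=14 s[j]='b': k: 1→0; π[14]=1 (border 'b')
j=15 s[j]='c': k: 1→0; π[15]=0 (border '')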